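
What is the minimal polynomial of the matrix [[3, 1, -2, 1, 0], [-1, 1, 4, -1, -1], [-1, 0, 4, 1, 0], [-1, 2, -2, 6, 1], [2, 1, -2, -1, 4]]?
The characteristic polynomial factors as (x - 4)^3(x - 3)^2. The minimal polynomial is ∏(x - λ)^{k_λ} where k_λ is the size of the largest Jordan block at λ.

For λ = 3: rank(A - 3I) = 4, and the largest Jordan block has size 2 (the smallest k with rank((A - 3I)^k) = rank((A - 3I)^(k+1))).
For λ = 4: rank(A - 4I) = 4, and the largest Jordan block has size 3 (the smallest k with rank((A - 4I)^k) = rank((A - 4I)^(k+1))).

So m_A(x) = (x - 4)^3(x - 3)^2.

m_A(x) = (x - 4)^3(x - 3)^2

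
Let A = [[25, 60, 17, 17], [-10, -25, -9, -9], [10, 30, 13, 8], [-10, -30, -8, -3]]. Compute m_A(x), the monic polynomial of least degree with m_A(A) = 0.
The characteristic polynomial factors as (x - 5)^3(x + 5). The minimal polynomial is ∏(x - λ)^{k_λ} where k_λ is the size of the largest Jordan block at λ.

For λ = -5: rank(A + 5I) = 3, and the largest Jordan block has size 1 (the smallest k with rank((A + 5I)^k) = rank((A + 5I)^(k+1))).
For λ = 5: rank(A - 5I) = 2, and the largest Jordan block has size 2 (the smallest k with rank((A - 5I)^k) = rank((A - 5I)^(k+1))).

So m_A(x) = (x - 5)^2(x + 5).

m_A(x) = (x - 5)^2(x + 5)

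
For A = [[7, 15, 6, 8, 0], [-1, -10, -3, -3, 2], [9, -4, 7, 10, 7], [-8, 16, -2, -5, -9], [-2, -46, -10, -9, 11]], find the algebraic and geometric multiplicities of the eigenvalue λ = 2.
The characteristic polynomial is (x - 2)^5, so the factor x - 2 appears with exponent 5: the algebraic multiplicity is 5.

rank(A - 2I) = 3, so the eigenspace has dimension 5 - 3 = 2: the geometric multiplicity is 2.

Since 2 < 5, A is not diagonalizable.

algebraic multiplicity 5, geometric multiplicity 2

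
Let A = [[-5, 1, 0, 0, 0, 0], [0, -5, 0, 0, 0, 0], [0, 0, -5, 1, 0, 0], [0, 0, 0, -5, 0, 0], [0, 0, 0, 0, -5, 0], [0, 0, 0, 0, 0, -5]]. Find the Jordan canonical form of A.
J = [[-5, 1, 0, 0, 0, 0], [0, -5, 0, 0, 0, 0], [0, 0, -5, 1, 0, 0], [0, 0, 0, -5, 0, 0], [0, 0, 0, 0, -5, 0], [0, 0, 0, 0, 0, -5]]

The characteristic polynomial is det(xI - A) = (x + 5)^6, so the eigenvalues are -5 (algebraic multiplicity 6).

For λ = -5: rank(A + 5I) = 2, rank((A + 5I)^2) = 0. The eigenspace has dimension 6 - 2 = 4, so there are 4 Jordan blocks; the rank sequence gives block sizes [2, 2, 1, 1].

Assembling the blocks gives the Jordan form J above.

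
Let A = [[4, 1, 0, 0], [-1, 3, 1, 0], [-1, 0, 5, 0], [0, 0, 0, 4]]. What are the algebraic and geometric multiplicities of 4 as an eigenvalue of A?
The characteristic polynomial is (x - 4)^4, so the factor x - 4 appears with exponent 4: the algebraic multiplicity is 4.

rank(A - 4I) = 2, so the eigenspace has dimension 4 - 2 = 2: the geometric multiplicity is 2.

Since 2 < 4, A is not diagonalizable.

algebraic multiplicity 4, geometric multiplicity 2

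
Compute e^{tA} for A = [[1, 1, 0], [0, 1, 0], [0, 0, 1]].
e^{tA} = [[e^{t}, t*e^{t}, 0], [0, e^{t}, 0], [0, 0, e^{t}]]

A has Jordan form J = [[1, 1, 0], [0, 1, 0], [0, 0, 1]] with A = PJP^{-1}, so e^{tA} = P e^{tJ} P^{-1}.

For a Jordan block J_k(λ), e^{tJ_k(λ)} = e^{λt} · (I + tN + t^2 N^2/2! + ... + t^{k-1} N^{k-1}/(k-1)!) where N is the nilpotent superdiagonal part.

Assembling the blocks and conjugating back gives the entries of e^{tA} as shown above.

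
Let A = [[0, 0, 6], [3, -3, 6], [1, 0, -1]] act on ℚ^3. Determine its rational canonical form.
The invariant factors of A (the non-unit diagonal entries of the Smith normal form of xI - A over ℚ[x]) are x + 3, (x - 2)(x + 3), each dividing the next. The characteristic polynomial is their product, (x - 2)(x + 3)^2.

The rational canonical form is the block-diagonal matrix of companion matrices C(f_i):
R = [[-3, 0, 0], [0, 0, 6], [0, 1, -1]].

R = [[-3, 0, 0], [0, 0, 6], [0, 1, -1]]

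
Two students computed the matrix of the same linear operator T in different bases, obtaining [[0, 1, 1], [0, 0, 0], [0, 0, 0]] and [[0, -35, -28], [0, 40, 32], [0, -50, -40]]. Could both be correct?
Two matrices over a field are similar if and only if they have the same invariant factors.

Both A and B have characteristic polynomial x^3 and minimal polynomial x^2. Computing further, both have invariant factors x, x^2. Hence A and B are similar.

Yes.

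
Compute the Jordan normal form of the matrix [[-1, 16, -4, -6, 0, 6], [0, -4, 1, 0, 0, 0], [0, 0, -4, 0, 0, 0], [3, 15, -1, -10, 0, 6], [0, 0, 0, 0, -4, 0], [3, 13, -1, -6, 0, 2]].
The characteristic polynomial is det(xI - A) = (x + 1)(x + 4)^5, so the eigenvalues are -4 (algebraic multiplicity 5), -1 (algebraic multiplicity 1).

For λ = -4: rank(A + 4I) = 3, rank((A + 4I)^2) = 2, rank((A + 4I)^3) = 1. The eigenspace has dimension 6 - 3 = 3, so there are 3 Jordan blocks; the rank sequence gives block sizes [3, 1, 1].

For λ = -1: algebraic multiplicity 1 gives one 1×1 block.

Assembling the blocks gives the Jordan form J above.

J = [[-4, 1, 0, 0, 0, 0], [0, -4, 1, 0, 0, 0], [0, 0, -4, 0, 0, 0], [0, 0, 0, -4, 0, 0], [0, 0, 0, 0, -4, 0], [0, 0, 0, 0, 0, -1]]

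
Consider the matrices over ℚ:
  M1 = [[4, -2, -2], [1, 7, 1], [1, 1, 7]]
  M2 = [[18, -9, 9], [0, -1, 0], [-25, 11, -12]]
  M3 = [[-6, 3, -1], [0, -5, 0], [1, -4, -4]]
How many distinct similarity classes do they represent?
Characteristic polynomials: χ_{M1} = (x - 6)^3, χ_{M2} = (x - 3)^2(x + 1), χ_{M3} = (x + 5)^3.

{M1}: invariant factors x - 6, (x - 6)^2.

{M2}: invariant factors (x - 3)^2(x + 1).

{M3}: invariant factors (x + 5)^3.

Matrices are similar if and only if their invariant-factor lists agree; the partition into similarity classes is {M1}, {M2}, {M3}.

3 classes: {M1}, {M2}, {M3}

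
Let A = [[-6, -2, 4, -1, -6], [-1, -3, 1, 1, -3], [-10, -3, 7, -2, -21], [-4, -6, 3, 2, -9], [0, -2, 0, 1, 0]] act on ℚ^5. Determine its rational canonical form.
The invariant factors of A (the non-unit diagonal entries of the Smith normal form of xI - A over ℚ[x]) are (x + 2)(x^2 - x + 3)^2, each dividing the next. The characteristic polynomial is their product, (x + 2)(x^2 - x + 3)^2.

The rational canonical form is the block-diagonal matrix of companion matrices C(f_i):
R = [[0, 0, 0, 0, -18], [1, 0, 0, 0, 3], [0, 1, 0, 0, -8], [0, 0, 1, 0, -3], [0, 0, 0, 1, 0]].

Note the characteristic polynomial does not split into linear factors over ℚ, so A has no Jordan form over ℚ; the rational canonical form exists over any field.

R = [[0, 0, 0, 0, -18], [1, 0, 0, 0, 3], [0, 1, 0, 0, -8], [0, 0, 1, 0, -3], [0, 0, 0, 1, 0]]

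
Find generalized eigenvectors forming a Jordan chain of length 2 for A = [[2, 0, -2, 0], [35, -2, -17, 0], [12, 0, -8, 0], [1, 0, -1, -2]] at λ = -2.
We seek v_1 ∈ ker((A + 2I)^2) \ ker(A + 2I), then set v_{i+1} = (A + 2I) v_i.

One such chain is v_1 = [[-1, -6, -2, -2]]^T, v_2 = [[0, -1, 0, 1]]^T. Check: (A + 2I) v_2 = [[0, 0, 0, 0]]^T = 0.

v_1 = [[-1, -6, -2, -2]]^T, v_2 = [[0, -1, 0, 1]]^T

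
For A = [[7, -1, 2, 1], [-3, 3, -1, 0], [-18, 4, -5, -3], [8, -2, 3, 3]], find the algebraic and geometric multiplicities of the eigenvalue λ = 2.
The characteristic polynomial is (x - 2)^4, so the factor x - 2 appears with exponent 4: the algebraic multiplicity is 4.

rank(A - 2I) = 2, so the eigenspace has dimension 4 - 2 = 2: the geometric multiplicity is 2.

Since 2 < 4, A is not diagonalizable.

algebraic multiplicity 4, geometric multiplicity 2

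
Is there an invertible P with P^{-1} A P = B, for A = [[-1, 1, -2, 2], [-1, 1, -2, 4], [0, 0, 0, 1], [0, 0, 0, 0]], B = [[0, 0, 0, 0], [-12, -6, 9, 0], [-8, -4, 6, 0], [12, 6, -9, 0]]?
Both have characteristic polynomial x^4 and minimal polynomial x^2. But rank(A) = 2 for A while rank(B) = 1 for B, so the number of Jordan blocks at λ = 0 differs. A and B are not similar.

No.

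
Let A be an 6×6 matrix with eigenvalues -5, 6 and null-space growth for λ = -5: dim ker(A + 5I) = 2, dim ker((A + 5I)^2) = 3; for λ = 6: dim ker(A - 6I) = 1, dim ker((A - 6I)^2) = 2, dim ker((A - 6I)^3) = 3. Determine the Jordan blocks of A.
λ = -5: successive nullity increments [2, 1] count blocks of size ≥ k; block sizes are [2, 1].
λ = 6: successive nullity increments [1, 1, 1] count blocks of size ≥ k; block sizes are [3].

Jordan blocks: (-5, 2), (-5, 1), (6, 3)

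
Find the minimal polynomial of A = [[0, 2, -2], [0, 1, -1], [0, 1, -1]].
The characteristic polynomial factors as x^3. The minimal polynomial is ∏(x - λ)^{k_λ} where k_λ is the size of the largest Jordan block at λ.

For λ = 0: rank(A) = 1, and the largest Jordan block has size 2 (the smallest k with rank(A^k) = rank(A^(k+1))).

So m_A(x) = x^2.

m_A(x) = x^2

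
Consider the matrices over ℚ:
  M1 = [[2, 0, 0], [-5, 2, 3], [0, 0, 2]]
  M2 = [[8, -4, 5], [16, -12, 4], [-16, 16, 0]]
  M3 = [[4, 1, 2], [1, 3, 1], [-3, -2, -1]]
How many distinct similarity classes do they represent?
3 classes: {M1}, {M2}, {M3}

Characteristic polynomials: χ_{M1} = (x - 2)^3, χ_{M2} = (x - 4)(x + 4)^2, χ_{M3} = (x - 2)^3.

{M1}: invariant factors x - 2, (x - 2)^2.

{M2}: invariant factors (x - 4)(x + 4)^2.

{M3}: invariant factors (x - 2)^3.

Matrices are similar if and only if their invariant-factor lists agree; the partition into similarity classes is {M1}, {M2}, {M3}.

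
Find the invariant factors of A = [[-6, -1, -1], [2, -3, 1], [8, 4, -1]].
(x + 3)^2(x + 4)

The Jordan structure of A has elementary divisors (x + 4), (x + 3)^2. Arranging the block sizes at each eigenvalue in decreasing order and taking row products gives the invariant factors.

Invariant factors (smallest first, each dividing the next): (x + 3)^2(x + 4).

Check: the last factor (x + 3)^2(x + 4) is the minimal polynomial, and the product (x + 3)^2(x + 4) is the characteristic polynomial.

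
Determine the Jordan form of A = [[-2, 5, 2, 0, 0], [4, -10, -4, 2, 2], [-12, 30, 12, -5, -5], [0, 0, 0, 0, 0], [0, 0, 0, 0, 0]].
The characteristic polynomial is det(xI - A) = x^5, so the eigenvalues are 0 (algebraic multiplicity 5).

For λ = 0: rank(A) = 2, rank(A^2) = 0. The eigenspace has dimension 5 - 2 = 3, so there are 3 Jordan blocks; the rank sequence gives block sizes [2, 2, 1].

Assembling the blocks gives the Jordan form J above.

J = [[0, 1, 0, 0, 0], [0, 0, 0, 0, 0], [0, 0, 0, 1, 0], [0, 0, 0, 0, 0], [0, 0, 0, 0, 0]]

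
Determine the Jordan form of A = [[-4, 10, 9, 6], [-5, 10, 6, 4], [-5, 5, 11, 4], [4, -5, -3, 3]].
The characteristic polynomial is det(xI - A) = (x - 5)^4, so the eigenvalues are 5 (algebraic multiplicity 4).

For λ = 5: rank(A - 5I) = 2, rank((A - 5I)^2) = 1, rank((A - 5I)^3) = 0. The eigenspace has dimension 4 - 2 = 2, so there are 2 Jordan blocks; the rank sequence gives block sizes [3, 1].

Assembling the blocks gives the Jordan form J above.

J = [[5, 1, 0, 0], [0, 5, 1, 0], [0, 0, 5, 0], [0, 0, 0, 5]]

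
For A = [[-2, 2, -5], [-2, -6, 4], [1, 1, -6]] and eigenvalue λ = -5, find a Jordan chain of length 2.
We seek v_1 ∈ ker((A + 5I)^2) \ ker(A + 5I), then set v_{i+1} = (A + 5I) v_i.

One such chain is v_1 = [[-2, 2, -1]]^T, v_2 = [[3, -2, 1]]^T. Check: (A + 5I) v_2 = [[0, 0, 0]]^T = 0.

v_1 = [[-2, 2, -1]]^T, v_2 = [[3, -2, 1]]^T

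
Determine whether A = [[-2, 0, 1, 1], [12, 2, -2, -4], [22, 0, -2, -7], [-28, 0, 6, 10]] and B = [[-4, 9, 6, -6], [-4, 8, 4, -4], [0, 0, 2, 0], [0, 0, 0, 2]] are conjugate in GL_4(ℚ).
Both have characteristic polynomial (x - 2)^4, but the minimal polynomial of A is (x - 2)^3 while the minimal polynomial of B is (x - 2)^2. The minimal polynomial is a similarity invariant, so A and B are not similar.

No.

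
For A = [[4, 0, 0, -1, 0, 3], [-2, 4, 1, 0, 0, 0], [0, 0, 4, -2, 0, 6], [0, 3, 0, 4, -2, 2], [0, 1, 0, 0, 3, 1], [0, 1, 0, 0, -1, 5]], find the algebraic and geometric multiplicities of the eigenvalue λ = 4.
The characteristic polynomial is (x - 4)^6, so the factor x - 4 appears with exponent 6: the algebraic multiplicity is 6.

rank(A - 4I) = 4, so the eigenspace has dimension 6 - 4 = 2: the geometric multiplicity is 2.

Since 2 < 6, A is not diagonalizable.

algebraic multiplicity 6, geometric multiplicity 2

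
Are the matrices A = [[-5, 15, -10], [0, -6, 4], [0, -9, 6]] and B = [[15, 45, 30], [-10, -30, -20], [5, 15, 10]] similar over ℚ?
Both have characteristic polynomial x^2(x + 5), but the minimal polynomial of A is x^2(x + 5) while the minimal polynomial of B is x(x + 5). The minimal polynomial is a similarity invariant, so A and B are not similar.

No.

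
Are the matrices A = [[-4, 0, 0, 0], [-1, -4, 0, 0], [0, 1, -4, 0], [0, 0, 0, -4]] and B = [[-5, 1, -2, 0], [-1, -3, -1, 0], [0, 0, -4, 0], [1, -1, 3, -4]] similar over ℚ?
Two matrices over a field are similar if and only if they have the same invariant factors.

Both A and B have characteristic polynomial (x + 4)^4 and minimal polynomial (x + 4)^3. Computing further, both have invariant factors x + 4, (x + 4)^3. Hence A and B are similar.

Yes.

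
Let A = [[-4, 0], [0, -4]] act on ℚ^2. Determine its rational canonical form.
R = [[-4, 0], [0, -4]]

The invariant factors of A (the non-unit diagonal entries of the Smith normal form of xI - A over ℚ[x]) are x + 4, x + 4, each dividing the next. The characteristic polynomial is their product, (x + 4)^2.

The rational canonical form is the block-diagonal matrix of companion matrices C(f_i):
R = [[-4, 0], [0, -4]].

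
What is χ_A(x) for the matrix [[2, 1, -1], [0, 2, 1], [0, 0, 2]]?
χ_A(x) = (x - 2)^3

xI - A = [[x - 2, -1, 1], [0, x - 2, -1], [0, 0, x - 2]].

Expanding det(xI - A) along the first row:
det(xI - A) = + (x - 2)·det([[x - 2, -1], [0, x - 2]]) - (-1)·det([[0, -1], [0, x - 2]]) + (1)·det([[0, x - 2], [0, 0]]).

Evaluating gives χ_A(x) = x^3 - 6x^2 + 12x - 8 = (x - 2)^3.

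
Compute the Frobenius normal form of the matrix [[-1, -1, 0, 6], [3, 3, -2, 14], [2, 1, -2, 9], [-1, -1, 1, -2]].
R = [[0, 0, 0, -16], [1, 0, 0, -8], [0, 1, 0, -9], [0, 0, 1, -2]]

The invariant factors of A (the non-unit diagonal entries of the Smith normal form of xI - A over ℚ[x]) are (x^2 + x + 4)^2, each dividing the next. The characteristic polynomial is their product, (x^2 + x + 4)^2.

The rational canonical form is the block-diagonal matrix of companion matrices C(f_i):
R = [[0, 0, 0, -16], [1, 0, 0, -8], [0, 1, 0, -9], [0, 0, 1, -2]].

Note the characteristic polynomial does not split into linear factors over ℚ, so A has no Jordan form over ℚ; the rational canonical form exists over any field.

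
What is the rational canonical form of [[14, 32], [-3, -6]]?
R = [[0, -12], [1, 8]]

The invariant factors of A (the non-unit diagonal entries of the Smith normal form of xI - A over ℚ[x]) are (x - 6)(x - 2), each dividing the next. The characteristic polynomial is their product, (x - 6)(x - 2).

The rational canonical form is the block-diagonal matrix of companion matrices C(f_i):
R = [[0, -12], [1, 8]].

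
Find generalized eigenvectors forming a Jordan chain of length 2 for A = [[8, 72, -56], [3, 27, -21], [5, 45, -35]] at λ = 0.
We seek v_1 ∈ ker(A^2) \ ker(A), then set v_{i+1} = A v_i.

One such chain is v_1 = [[1, 0, 0]]^T, v_2 = [[8, 3, 5]]^T. Check: A v_2 = [[0, 0, 0]]^T = 0.

v_1 = [[1, 0, 0]]^T, v_2 = [[8, 3, 5]]^T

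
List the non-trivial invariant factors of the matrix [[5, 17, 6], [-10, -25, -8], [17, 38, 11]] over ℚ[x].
(x + 3)^3

The Jordan structure of A has elementary divisors (x + 3)^3. Arranging the block sizes at each eigenvalue in decreasing order and taking row products gives the invariant factors.

Invariant factors (smallest first, each dividing the next): (x + 3)^3.

Check: the last factor (x + 3)^3 is the minimal polynomial, and the product (x + 3)^3 is the characteristic polynomial.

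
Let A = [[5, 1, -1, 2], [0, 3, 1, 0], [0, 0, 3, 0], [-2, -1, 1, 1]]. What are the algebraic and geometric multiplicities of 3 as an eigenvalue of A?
algebraic multiplicity 4, geometric multiplicity 2

The characteristic polynomial is (x - 3)^4, so the factor x - 3 appears with exponent 4: the algebraic multiplicity is 4.

rank(A - 3I) = 2, so the eigenspace has dimension 4 - 2 = 2: the geometric multiplicity is 2.

Since 2 < 4, A is not diagonalizable.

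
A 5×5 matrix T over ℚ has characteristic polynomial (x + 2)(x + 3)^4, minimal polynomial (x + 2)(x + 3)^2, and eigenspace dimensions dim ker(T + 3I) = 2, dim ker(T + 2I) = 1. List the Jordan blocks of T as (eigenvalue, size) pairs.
λ = -3: algebraic multiplicity 4 (exponent in χ_T), largest block size 2 (exponent in m_T), 2 blocks (geometric multiplicity). These force block sizes [2, 2].
λ = -2: algebraic multiplicity 1 (exponent in χ_T), largest block size 1 (exponent in m_T), 1 block (geometric multiplicity). This forces block sizes [1].

Jordan blocks: (-3, 2), (-3, 2), (-2, 1)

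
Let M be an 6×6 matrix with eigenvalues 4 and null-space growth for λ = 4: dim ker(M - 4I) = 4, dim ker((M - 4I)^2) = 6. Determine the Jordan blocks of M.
Jordan blocks: (4, 2), (4, 2), (4, 1), (4, 1)

λ = 4: successive nullity increments [4, 2] count blocks of size ≥ k; block sizes are [2, 2, 1, 1].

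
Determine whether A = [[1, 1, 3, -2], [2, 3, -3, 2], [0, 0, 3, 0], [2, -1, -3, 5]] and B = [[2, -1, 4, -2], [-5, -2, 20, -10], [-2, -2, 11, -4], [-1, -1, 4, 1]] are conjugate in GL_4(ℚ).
No.

Both have characteristic polynomial (x - 3)^4, but the minimal polynomial of A is (x - 3)^3 while the minimal polynomial of B is (x - 3)^2. The minimal polynomial is a similarity invariant, so A and B are not similar.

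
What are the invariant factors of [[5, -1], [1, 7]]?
(x - 6)^2

The Jordan structure of A has elementary divisors (x - 6)^2. Arranging the block sizes at each eigenvalue in decreasing order and taking row products gives the invariant factors.

Invariant factors (smallest first, each dividing the next): (x - 6)^2.

Check: the last factor (x - 6)^2 is the minimal polynomial, and the product (x - 6)^2 is the characteristic polynomial.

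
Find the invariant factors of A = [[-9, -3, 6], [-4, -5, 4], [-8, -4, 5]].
The Jordan structure of A has elementary divisors (x + 3)^2, (x + 3). Arranging the block sizes at each eigenvalue in decreasing order and taking row products gives the invariant factors.

Invariant factors (smallest first, each dividing the next): x + 3, (x + 3)^2.

Check: the last factor (x + 3)^2 is the minimal polynomial, and the product (x + 3)^3 is the characteristic polynomial.

x + 3, (x + 3)^2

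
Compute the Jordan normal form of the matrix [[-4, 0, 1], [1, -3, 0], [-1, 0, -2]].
The characteristic polynomial is det(xI - A) = (x + 3)^3, so the eigenvalues are -3 (algebraic multiplicity 3).

For λ = -3: rank(A + 3I) = 2, rank((A + 3I)^2) = 1, rank((A + 3I)^3) = 0. The eigenspace has dimension 3 - 2 = 1, so there is 1 Jordan block; the rank sequence gives block sizes [3].

Assembling the blocks gives the Jordan form J above.

J = [[-3, 1, 0], [0, -3, 1], [0, 0, -3]]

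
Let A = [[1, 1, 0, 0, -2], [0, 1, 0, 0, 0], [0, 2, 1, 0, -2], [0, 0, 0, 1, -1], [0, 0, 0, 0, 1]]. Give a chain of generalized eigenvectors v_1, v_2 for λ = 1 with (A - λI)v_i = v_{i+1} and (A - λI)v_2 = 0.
v_1 = [[2, 1, 2, 1, 0]]^T, v_2 = [[1, 0, 2, 0, 0]]^T

We seek v_1 ∈ ker((A - I)^2) \ ker(A - I), then set v_{i+1} = (A - I) v_i.

One such chain is v_1 = [[2, 1, 2, 1, 0]]^T, v_2 = [[1, 0, 2, 0, 0]]^T. Check: (A - I) v_2 = [[0, 0, 0, 0, 0]]^T = 0.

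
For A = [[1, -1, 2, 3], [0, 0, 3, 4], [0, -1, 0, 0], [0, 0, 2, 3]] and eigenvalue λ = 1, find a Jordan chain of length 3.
We seek v_1 ∈ ker((A - I)^3) \ ker((A - I)^2), then set v_{i+1} = (A - I) v_i.

One such chain is v_1 = [[2, 2, -1, 2]]^T, v_2 = [[2, 3, -1, 2]]^T, v_3 = [[1, 2, -2, 2]]^T. Check: (A - I) v_3 = [[0, 0, 0, 0]]^T = 0.

v_1 = [[2, 2, -1, 2]]^T, v_2 = [[2, 3, -1, 2]]^T, v_3 = [[1, 2, -2, 2]]^T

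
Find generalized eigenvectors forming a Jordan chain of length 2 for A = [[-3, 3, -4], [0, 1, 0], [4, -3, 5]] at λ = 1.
v_1 = [[0, -1, -1]]^T, v_2 = [[1, 0, -1]]^T

We seek v_1 ∈ ker((A - I)^2) \ ker(A - I), then set v_{i+1} = (A - I) v_i.

One such chain is v_1 = [[0, -1, -1]]^T, v_2 = [[1, 0, -1]]^T. Check: (A - I) v_2 = [[0, 0, 0]]^T = 0.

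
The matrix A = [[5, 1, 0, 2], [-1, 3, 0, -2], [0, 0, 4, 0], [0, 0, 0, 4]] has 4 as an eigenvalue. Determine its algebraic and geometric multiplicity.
algebraic multiplicity 4, geometric multiplicity 3

The characteristic polynomial is (x - 4)^4, so the factor x - 4 appears with exponent 4: the algebraic multiplicity is 4.

rank(A - 4I) = 1, so the eigenspace has dimension 4 - 1 = 3: the geometric multiplicity is 3.

Since 3 < 4, A is not diagonalizable.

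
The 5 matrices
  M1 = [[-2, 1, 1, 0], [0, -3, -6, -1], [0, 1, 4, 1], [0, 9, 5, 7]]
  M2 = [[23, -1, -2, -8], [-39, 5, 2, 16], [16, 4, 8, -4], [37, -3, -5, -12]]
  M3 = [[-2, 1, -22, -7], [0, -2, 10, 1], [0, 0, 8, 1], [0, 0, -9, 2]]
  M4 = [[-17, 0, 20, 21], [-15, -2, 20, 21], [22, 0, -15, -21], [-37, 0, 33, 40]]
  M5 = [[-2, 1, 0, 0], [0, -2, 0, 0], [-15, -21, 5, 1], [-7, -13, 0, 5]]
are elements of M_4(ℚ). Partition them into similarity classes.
3 classes: {M1, M3, M5}, {M2}, {M4}

Characteristic polynomials: χ_{M1} = (x - 5)^2(x + 2)^2, χ_{M2} = (x - 6)^4, χ_{M3} = (x - 5)^2(x + 2)^2, χ_{M4} = (x - 5)^2(x + 2)^2, χ_{M5} = (x - 5)^2(x + 2)^2.

{M1, M3, M5}: invariant factors (x - 5)^2(x + 2)^2.

{M2}: invariant factors (x - 6)^2, (x - 6)^2.

{M4}: invariant factors x + 2, (x - 5)^2(x + 2).

Matrices are similar if and only if their invariant-factor lists agree; the partition into similarity classes is {M1, M3, M5}, {M2}, {M4}.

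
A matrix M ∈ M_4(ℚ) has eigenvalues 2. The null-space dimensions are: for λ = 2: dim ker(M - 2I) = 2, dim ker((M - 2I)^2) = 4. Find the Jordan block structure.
Jordan blocks: (2, 2), (2, 2)

λ = 2: successive nullity increments [2, 2] count blocks of size ≥ k; block sizes are [2, 2].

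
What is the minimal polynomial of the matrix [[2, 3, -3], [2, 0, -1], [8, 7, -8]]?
The characteristic polynomial factors as (x + 1)^2(x + 4). The minimal polynomial is ∏(x - λ)^{k_λ} where k_λ is the size of the largest Jordan block at λ.

For λ = -4: rank(A + 4I) = 2, and the largest Jordan block has size 1 (the smallest k with rank((A + 4I)^k) = rank((A + 4I)^(k+1))).
For λ = -1: rank(A + I) = 2, and the largest Jordan block has size 2 (the smallest k with rank((A + I)^k) = rank((A + I)^(k+1))).

So m_A(x) = (x + 1)^2(x + 4).

m_A(x) = (x + 1)^2(x + 4)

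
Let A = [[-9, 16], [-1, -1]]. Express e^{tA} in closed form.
A has Jordan form J = [[-5, 1], [0, -5]] with A = PJP^{-1}, so e^{tA} = P e^{tJ} P^{-1}.

For a Jordan block J_k(λ), e^{tJ_k(λ)} = e^{λt} · (I + tN + t^2 N^2/2! + ... + t^{k-1} N^{k-1}/(k-1)!) where N is the nilpotent superdiagonal part.

Assembling the blocks and conjugating back gives the entries of e^{tA} as shown above.

e^{tA} = [[(1 - 4*t)*e^{-5*t}, 16*t*e^{-5*t}], [-t*e^{-5*t}, (4*t + 1)*e^{-5*t}]]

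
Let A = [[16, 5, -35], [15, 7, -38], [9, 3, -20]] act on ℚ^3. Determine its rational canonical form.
R = [[0, 0, 4], [1, 0, -6], [0, 1, 3]]

The invariant factors of A (the non-unit diagonal entries of the Smith normal form of xI - A over ℚ[x]) are (x - 1)(x^2 - 2x + 4), each dividing the next. The characteristic polynomial is their product, (x - 1)(x^2 - 2x + 4).

The rational canonical form is the block-diagonal matrix of companion matrices C(f_i):
R = [[0, 0, 4], [1, 0, -6], [0, 1, 3]].

Note the characteristic polynomial does not split into linear factors over ℚ, so A has no Jordan form over ℚ; the rational canonical form exists over any field.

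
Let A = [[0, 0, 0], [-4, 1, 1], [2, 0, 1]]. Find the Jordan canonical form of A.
The characteristic polynomial is det(xI - A) = x(x - 1)^2, so the eigenvalues are 0 (algebraic multiplicity 1), 1 (algebraic multiplicity 2).

For λ = 0: algebraic multiplicity 1 gives one 1×1 block.

For λ = 1: rank(A - I) = 2, rank((A - I)^2) = 1. The eigenspace has dimension 3 - 2 = 1, so there is 1 Jordan block; the rank sequence gives block sizes [2].

Assembling the blocks gives the Jordan form J above.

J = [[0, 0, 0], [0, 1, 1], [0, 0, 1]]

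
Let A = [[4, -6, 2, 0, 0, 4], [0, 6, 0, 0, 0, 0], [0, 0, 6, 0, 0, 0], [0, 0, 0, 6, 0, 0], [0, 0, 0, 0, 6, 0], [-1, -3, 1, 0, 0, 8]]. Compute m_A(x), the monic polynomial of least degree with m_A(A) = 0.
m_A(x) = (x - 6)^2

The characteristic polynomial factors as (x - 6)^6. The minimal polynomial is ∏(x - λ)^{k_λ} where k_λ is the size of the largest Jordan block at λ.

For λ = 6: rank(A - 6I) = 1, and the largest Jordan block has size 2 (the smallest k with rank((A - 6I)^k) = rank((A - 6I)^(k+1))).

So m_A(x) = (x - 6)^2.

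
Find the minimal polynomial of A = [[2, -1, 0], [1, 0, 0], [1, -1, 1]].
The characteristic polynomial factors as (x - 1)^3. The minimal polynomial is ∏(x - λ)^{k_λ} where k_λ is the size of the largest Jordan block at λ.

For λ = 1: rank(A - I) = 1, and the largest Jordan block has size 2 (the smallest k with rank((A - I)^k) = rank((A - I)^(k+1))).

So m_A(x) = (x - 1)^2.

m_A(x) = (x - 1)^2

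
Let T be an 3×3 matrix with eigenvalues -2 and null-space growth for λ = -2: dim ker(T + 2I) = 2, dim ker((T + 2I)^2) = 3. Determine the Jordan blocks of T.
Jordan blocks: (-2, 2), (-2, 1)

λ = -2: successive nullity increments [2, 1] count blocks of size ≥ k; block sizes are [2, 1].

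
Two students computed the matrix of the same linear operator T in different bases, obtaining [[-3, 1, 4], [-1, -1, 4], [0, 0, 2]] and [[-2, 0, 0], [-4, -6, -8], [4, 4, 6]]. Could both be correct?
Both have characteristic polynomial (x - 2)(x + 2)^2, but the minimal polynomial of A is (x - 2)(x + 2)^2 while the minimal polynomial of B is (x - 2)(x + 2). The minimal polynomial is a similarity invariant, so A and B are not similar.

No.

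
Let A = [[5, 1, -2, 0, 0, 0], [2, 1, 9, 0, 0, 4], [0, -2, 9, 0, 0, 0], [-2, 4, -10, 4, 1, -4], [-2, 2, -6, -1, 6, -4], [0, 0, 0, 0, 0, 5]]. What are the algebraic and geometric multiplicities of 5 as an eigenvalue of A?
algebraic multiplicity 6, geometric multiplicity 3

The characteristic polynomial is (x - 5)^6, so the factor x - 5 appears with exponent 6: the algebraic multiplicity is 6.

rank(A - 5I) = 3, so the eigenspace has dimension 6 - 3 = 3: the geometric multiplicity is 3.

Since 3 < 6, A is not diagonalizable.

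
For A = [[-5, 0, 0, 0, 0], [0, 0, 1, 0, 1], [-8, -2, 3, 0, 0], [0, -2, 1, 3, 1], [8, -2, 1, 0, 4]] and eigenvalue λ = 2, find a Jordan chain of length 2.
We seek v_1 ∈ ker((A - 2I)^2) \ ker(A - 2I), then set v_{i+1} = (A - 2I) v_i.

One such chain is v_1 = [[0, 0, 2, -1, -1]]^T, v_2 = [[0, 1, 2, 0, 0]]^T. Check: (A - 2I) v_2 = [[0, 0, 0, 0, 0]]^T = 0.

v_1 = [[0, 0, 2, -1, -1]]^T, v_2 = [[0, 1, 2, 0, 0]]^T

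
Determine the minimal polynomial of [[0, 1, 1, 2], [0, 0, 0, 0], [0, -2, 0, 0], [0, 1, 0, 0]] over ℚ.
m_A(x) = x^2

The characteristic polynomial factors as x^4. The minimal polynomial is ∏(x - λ)^{k_λ} where k_λ is the size of the largest Jordan block at λ.

For λ = 0: rank(A) = 2, and the largest Jordan block has size 2 (the smallest k with rank(A^k) = rank(A^(k+1))).

So m_A(x) = x^2.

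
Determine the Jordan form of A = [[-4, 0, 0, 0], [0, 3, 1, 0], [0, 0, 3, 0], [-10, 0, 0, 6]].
J = [[-4, 0, 0, 0], [0, 3, 1, 0], [0, 0, 3, 0], [0, 0, 0, 6]]

The characteristic polynomial is det(xI - A) = (x - 6)(x - 3)^2(x + 4), so the eigenvalues are -4 (algebraic multiplicity 1), 3 (algebraic multiplicity 2), 6 (algebraic multiplicity 1).

For λ = -4: algebraic multiplicity 1 gives one 1×1 block.

For λ = 3: rank(A - 3I) = 3, rank((A - 3I)^2) = 2. The eigenspace has dimension 4 - 3 = 1, so there is 1 Jordan block; the rank sequence gives block sizes [2].

For λ = 6: algebraic multiplicity 1 gives one 1×1 block.

Assembling the blocks gives the Jordan form J above.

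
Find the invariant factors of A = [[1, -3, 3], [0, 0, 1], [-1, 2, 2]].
(x - 1)^3

The Jordan structure of A has elementary divisors (x - 1)^3. Arranging the block sizes at each eigenvalue in decreasing order and taking row products gives the invariant factors.

Invariant factors (smallest first, each dividing the next): (x - 1)^3.

Check: the last factor (x - 1)^3 is the minimal polynomial, and the product (x - 1)^3 is the characteristic polynomial.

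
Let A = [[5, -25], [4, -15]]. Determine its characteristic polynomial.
χ_A(x) = (x + 5)^2

xI - A = [[x - 5, 25], [-4, x + 15]].

Expanding det(xI - A) along the first row:
det(xI - A) = + (x - 5)·det([[x + 15]]) - (25)·det([[-4]]).

Evaluating gives χ_A(x) = x^2 + 10x + 25 = (x + 5)^2.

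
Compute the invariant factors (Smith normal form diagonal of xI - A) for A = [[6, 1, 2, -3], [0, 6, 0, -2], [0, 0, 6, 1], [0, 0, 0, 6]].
(x - 6)^2, (x - 6)^2

The Jordan structure of A has elementary divisors (x - 6)^2, (x - 6)^2. Arranging the block sizes at each eigenvalue in decreasing order and taking row products gives the invariant factors.

Invariant factors (smallest first, each dividing the next): (x - 6)^2, (x - 6)^2.

Check: the last factor (x - 6)^2 is the minimal polynomial, and the product (x - 6)^4 is the characteristic polynomial.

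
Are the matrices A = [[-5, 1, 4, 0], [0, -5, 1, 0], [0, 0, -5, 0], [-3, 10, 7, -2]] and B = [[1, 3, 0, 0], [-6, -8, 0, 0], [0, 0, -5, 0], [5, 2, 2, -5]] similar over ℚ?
Both have characteristic polynomial (x + 2)(x + 5)^3, but the minimal polynomial of A is (x + 2)(x + 5)^3 while the minimal polynomial of B is (x + 2)(x + 5)^2. The minimal polynomial is a similarity invariant, so A and B are not similar.

No.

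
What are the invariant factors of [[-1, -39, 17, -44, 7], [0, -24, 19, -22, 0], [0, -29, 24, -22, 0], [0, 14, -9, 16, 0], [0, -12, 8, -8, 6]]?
x - 6, (x - 6)(x - 5)^2(x + 1)

The Jordan structure of A has elementary divisors (x + 1), (x - 5)^2, (x - 6), (x - 6). Arranging the block sizes at each eigenvalue in decreasing order and taking row products gives the invariant factors.

Invariant factors (smallest first, each dividing the next): x - 6, (x - 6)(x - 5)^2(x + 1).

Check: the last factor (x - 6)(x - 5)^2(x + 1) is the minimal polynomial, and the product (x - 6)^2(x - 5)^2(x + 1) is the characteristic polynomial.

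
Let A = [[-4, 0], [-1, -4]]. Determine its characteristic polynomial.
χ_A(x) = (x + 4)^2

xI - A = [[x + 4, 0], [1, x + 4]].

Expanding det(xI - A) along the first row:
det(xI - A) = + (x + 4)·det([[x + 4]]) - (0)·det([[1]]).

Evaluating gives χ_A(x) = x^2 + 8x + 16 = (x + 4)^2.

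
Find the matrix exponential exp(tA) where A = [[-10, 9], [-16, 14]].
e^{tA} = [[(1 - 12*t)*e^{2*t}, 9*t*e^{2*t}], [-16*t*e^{2*t}, (12*t + 1)*e^{2*t}]]

A has Jordan form J = [[2, 1], [0, 2]] with A = PJP^{-1}, so e^{tA} = P e^{tJ} P^{-1}.

For a Jordan block J_k(λ), e^{tJ_k(λ)} = e^{λt} · (I + tN + t^2 N^2/2! + ... + t^{k-1} N^{k-1}/(k-1)!) where N is the nilpotent superdiagonal part.

Assembling the blocks and conjugating back gives the entries of e^{tA} as shown above.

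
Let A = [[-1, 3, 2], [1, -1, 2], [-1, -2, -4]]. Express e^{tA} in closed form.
e^{tA} = [[(t^2 + t + 1)*e^{-2*t}, t*(t + 3)*e^{-2*t}, 2*t*(t + 1)*e^{-2*t}], [t*e^{-2*t}, (t + 1)*e^{-2*t}, 2*t*e^{-2*t}], [t*(-t - 2)*e^{-2*t}/2, t*(-t - 4)*e^{-2*t}/2, (-t^2 - 2*t + 1)*e^{-2*t}]]

A has Jordan form J = [[-2, 1, 0], [0, -2, 1], [0, 0, -2]] with A = PJP^{-1}, so e^{tA} = P e^{tJ} P^{-1}.

For a Jordan block J_k(λ), e^{tJ_k(λ)} = e^{λt} · (I + tN + t^2 N^2/2! + ... + t^{k-1} N^{k-1}/(k-1)!) where N is the nilpotent superdiagonal part.

Assembling the blocks and conjugating back gives the entries of e^{tA} as shown above.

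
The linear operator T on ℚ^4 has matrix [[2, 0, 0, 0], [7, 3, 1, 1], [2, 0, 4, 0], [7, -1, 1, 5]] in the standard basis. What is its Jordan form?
J = [[2, 0, 0, 0], [0, 4, 1, 0], [0, 0, 4, 0], [0, 0, 0, 4]]

The characteristic polynomial is det(xI - A) = (x - 4)^3(x - 2), so the eigenvalues are 2 (algebraic multiplicity 1), 4 (algebraic multiplicity 3).

For λ = 2: algebraic multiplicity 1 gives one 1×1 block.

For λ = 4: rank(A - 4I) = 2, rank((A - 4I)^2) = 1. The eigenspace has dimension 4 - 2 = 2, so there are 2 Jordan blocks; the rank sequence gives block sizes [2, 1].

Assembling the blocks gives the Jordan form J above.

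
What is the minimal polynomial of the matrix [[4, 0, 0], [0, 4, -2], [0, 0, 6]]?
The characteristic polynomial factors as (x - 6)(x - 4)^2. The minimal polynomial is ∏(x - λ)^{k_λ} where k_λ is the size of the largest Jordan block at λ.

For λ = 4: rank(A - 4I) = 1, and the largest Jordan block has size 1 (the smallest k with rank((A - 4I)^k) = rank((A - 4I)^(k+1))).
For λ = 6: rank(A - 6I) = 2, and the largest Jordan block has size 1 (the smallest k with rank((A - 6I)^k) = rank((A - 6I)^(k+1))).

So m_A(x) = (x - 6)(x - 4).

m_A(x) = (x - 6)(x - 4)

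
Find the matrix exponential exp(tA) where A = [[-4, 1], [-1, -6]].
A has Jordan form J = [[-5, 1], [0, -5]] with A = PJP^{-1}, so e^{tA} = P e^{tJ} P^{-1}.

For a Jordan block J_k(λ), e^{tJ_k(λ)} = e^{λt} · (I + tN + t^2 N^2/2! + ... + t^{k-1} N^{k-1}/(k-1)!) where N is the nilpotent superdiagonal part.

Assembling the blocks and conjugating back gives the entries of e^{tA} as shown above.

e^{tA} = [[(t + 1)*e^{-5*t}, t*e^{-5*t}], [-t*e^{-5*t}, (1 - t)*e^{-5*t}]]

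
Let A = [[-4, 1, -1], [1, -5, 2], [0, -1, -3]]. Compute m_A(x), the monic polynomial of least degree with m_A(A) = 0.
m_A(x) = (x + 4)^3

The characteristic polynomial factors as (x + 4)^3. The minimal polynomial is ∏(x - λ)^{k_λ} where k_λ is the size of the largest Jordan block at λ.

For λ = -4: rank(A + 4I) = 2, and the largest Jordan block has size 3 (the smallest k with rank((A + 4I)^k) = rank((A + 4I)^(k+1))).

So m_A(x) = (x + 4)^3.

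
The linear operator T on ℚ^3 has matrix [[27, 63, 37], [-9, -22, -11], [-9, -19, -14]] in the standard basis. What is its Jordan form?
The characteristic polynomial is det(xI - A) = (x + 3)^3, so the eigenvalues are -3 (algebraic multiplicity 3).

For λ = -3: rank(A + 3I) = 2, rank((A + 3I)^2) = 1, rank((A + 3I)^3) = 0. The eigenspace has dimension 3 - 2 = 1, so there is 1 Jordan block; the rank sequence gives block sizes [3].

Assembling the blocks gives the Jordan form J above.

J = [[-3, 1, 0], [0, -3, 1], [0, 0, -3]]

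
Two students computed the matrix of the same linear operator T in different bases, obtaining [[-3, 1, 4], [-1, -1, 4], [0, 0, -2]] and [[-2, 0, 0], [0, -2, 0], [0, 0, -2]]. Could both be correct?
No.

Both have characteristic polynomial (x + 2)^3, but the minimal polynomial of A is (x + 2)^2 while the minimal polynomial of B is x + 2. The minimal polynomial is a similarity invariant, so A and B are not similar.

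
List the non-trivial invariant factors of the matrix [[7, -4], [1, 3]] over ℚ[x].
(x - 5)^2

The Jordan structure of A has elementary divisors (x - 5)^2. Arranging the block sizes at each eigenvalue in decreasing order and taking row products gives the invariant factors.

Invariant factors (smallest first, each dividing the next): (x - 5)^2.

Check: the last factor (x - 5)^2 is the minimal polynomial, and the product (x - 5)^2 is the characteristic polynomial.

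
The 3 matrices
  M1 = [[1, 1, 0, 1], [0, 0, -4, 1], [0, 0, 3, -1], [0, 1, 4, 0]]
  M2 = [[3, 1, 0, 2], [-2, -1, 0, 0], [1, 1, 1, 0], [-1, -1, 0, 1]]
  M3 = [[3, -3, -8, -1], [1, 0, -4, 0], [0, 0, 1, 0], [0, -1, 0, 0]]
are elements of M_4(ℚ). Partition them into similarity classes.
1 class: {M1, M2, M3}

Characteristic polynomials: χ_{M1} = (x - 1)^4, χ_{M2} = (x - 1)^4, χ_{M3} = (x - 1)^4.

{M1, M2, M3}: invariant factors x - 1, (x - 1)^3.

Matrices are similar if and only if their invariant-factor lists agree; the partition into similarity classes is {M1, M2, M3}.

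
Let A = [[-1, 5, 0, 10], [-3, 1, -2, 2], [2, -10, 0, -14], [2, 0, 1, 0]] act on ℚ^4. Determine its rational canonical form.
R = [[0, 6, 0, 0], [1, 0, 0, 0], [0, 0, 0, 6], [0, 0, 1, 0]]

The invariant factors of A (the non-unit diagonal entries of the Smith normal form of xI - A over ℚ[x]) are x^2 - 6, x^2 - 6, each dividing the next. The characteristic polynomial is their product, (x^2 - 6)^2.

The rational canonical form is the block-diagonal matrix of companion matrices C(f_i):
R = [[0, 6, 0, 0], [1, 0, 0, 0], [0, 0, 0, 6], [0, 0, 1, 0]].

Note the characteristic polynomial does not split into linear factors over ℚ, so A has no Jordan form over ℚ; the rational canonical form exists over any field.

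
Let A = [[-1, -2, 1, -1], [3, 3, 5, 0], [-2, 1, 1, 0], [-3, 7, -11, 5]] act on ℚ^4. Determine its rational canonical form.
The invariant factors of A (the non-unit diagonal entries of the Smith normal form of xI - A over ℚ[x]) are (x^2 - 4x - 1)^2, each dividing the next. The characteristic polynomial is their product, (x^2 - 4x - 1)^2.

The rational canonical form is the block-diagonal matrix of companion matrices C(f_i):
R = [[0, 0, 0, -1], [1, 0, 0, -8], [0, 1, 0, -14], [0, 0, 1, 8]].

Note the characteristic polynomial does not split into linear factors over ℚ, so A has no Jordan form over ℚ; the rational canonical form exists over any field.

R = [[0, 0, 0, -1], [1, 0, 0, -8], [0, 1, 0, -14], [0, 0, 1, 8]]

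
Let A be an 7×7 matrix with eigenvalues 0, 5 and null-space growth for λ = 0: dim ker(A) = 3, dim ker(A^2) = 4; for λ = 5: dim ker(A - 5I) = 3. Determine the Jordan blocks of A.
Jordan blocks: (0, 2), (0, 1), (0, 1), (5, 1), (5, 1), (5, 1)

λ = 0: successive nullity increments [3, 1] count blocks of size ≥ k; block sizes are [2, 1, 1].
λ = 5: successive nullity increments [3] count blocks of size ≥ k; block sizes are [1, 1, 1].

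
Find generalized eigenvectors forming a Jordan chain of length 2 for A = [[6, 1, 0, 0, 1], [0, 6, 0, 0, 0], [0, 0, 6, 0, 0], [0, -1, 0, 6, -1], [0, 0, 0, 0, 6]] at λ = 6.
We seek v_1 ∈ ker((A - 6I)^2) \ ker(A - 6I), then set v_{i+1} = (A - 6I) v_i.

One such chain is v_1 = [[0, 1, 0, 0, 0]]^T, v_2 = [[1, 0, 0, -1, 0]]^T. Check: (A - 6I) v_2 = [[0, 0, 0, 0, 0]]^T = 0.

v_1 = [[0, 1, 0, 0, 0]]^T, v_2 = [[1, 0, 0, -1, 0]]^T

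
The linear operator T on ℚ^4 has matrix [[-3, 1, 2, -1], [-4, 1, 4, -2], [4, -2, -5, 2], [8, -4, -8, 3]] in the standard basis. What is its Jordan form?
J = [[-1, 1, 0, 0], [0, -1, 0, 0], [0, 0, -1, 0], [0, 0, 0, -1]]

The characteristic polynomial is det(xI - A) = (x + 1)^4, so the eigenvalues are -1 (algebraic multiplicity 4).

For λ = -1: rank(A + I) = 1, rank((A + I)^2) = 0. The eigenspace has dimension 4 - 1 = 3, so there are 3 Jordan blocks; the rank sequence gives block sizes [2, 1, 1].

Assembling the blocks gives the Jordan form J above.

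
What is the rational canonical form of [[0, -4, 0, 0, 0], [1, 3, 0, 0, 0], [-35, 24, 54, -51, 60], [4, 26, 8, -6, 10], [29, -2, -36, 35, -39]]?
R = [[0, -4, 0, 0, 0], [1, 3, 0, 0, 0], [0, 0, 0, 0, 24], [0, 0, 1, 0, -22], [0, 0, 0, 1, 9]]

The invariant factors of A (the non-unit diagonal entries of the Smith normal form of xI - A over ℚ[x]) are x^2 - 3x + 4, (x - 6)(x^2 - 3x + 4), each dividing the next. The characteristic polynomial is their product, (x - 6)(x^2 - 3x + 4)^2.

The rational canonical form is the block-diagonal matrix of companion matrices C(f_i):
R = [[0, -4, 0, 0, 0], [1, 3, 0, 0, 0], [0, 0, 0, 0, 24], [0, 0, 1, 0, -22], [0, 0, 0, 1, 9]].

Note the characteristic polynomial does not split into linear factors over ℚ, so A has no Jordan form over ℚ; the rational canonical form exists over any field.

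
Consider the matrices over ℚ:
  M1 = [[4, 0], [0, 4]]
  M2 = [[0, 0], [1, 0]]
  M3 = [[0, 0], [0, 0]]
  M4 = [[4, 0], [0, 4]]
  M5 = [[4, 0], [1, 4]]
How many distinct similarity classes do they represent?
4 classes: {M1, M4}, {M2}, {M3}, {M5}

Characteristic polynomials: χ_{M1} = (x - 4)^2, χ_{M2} = x^2, χ_{M3} = x^2, χ_{M4} = (x - 4)^2, χ_{M5} = (x - 4)^2.

{M1, M4}: invariant factors x - 4, x - 4.

{M2}: invariant factors x^2.

{M3}: invariant factors x, x.

{M5}: invariant factors (x - 4)^2.

Matrices are similar if and only if their invariant-factor lists agree; the partition into similarity classes is {M1, M4}, {M2}, {M3}, {M5}.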